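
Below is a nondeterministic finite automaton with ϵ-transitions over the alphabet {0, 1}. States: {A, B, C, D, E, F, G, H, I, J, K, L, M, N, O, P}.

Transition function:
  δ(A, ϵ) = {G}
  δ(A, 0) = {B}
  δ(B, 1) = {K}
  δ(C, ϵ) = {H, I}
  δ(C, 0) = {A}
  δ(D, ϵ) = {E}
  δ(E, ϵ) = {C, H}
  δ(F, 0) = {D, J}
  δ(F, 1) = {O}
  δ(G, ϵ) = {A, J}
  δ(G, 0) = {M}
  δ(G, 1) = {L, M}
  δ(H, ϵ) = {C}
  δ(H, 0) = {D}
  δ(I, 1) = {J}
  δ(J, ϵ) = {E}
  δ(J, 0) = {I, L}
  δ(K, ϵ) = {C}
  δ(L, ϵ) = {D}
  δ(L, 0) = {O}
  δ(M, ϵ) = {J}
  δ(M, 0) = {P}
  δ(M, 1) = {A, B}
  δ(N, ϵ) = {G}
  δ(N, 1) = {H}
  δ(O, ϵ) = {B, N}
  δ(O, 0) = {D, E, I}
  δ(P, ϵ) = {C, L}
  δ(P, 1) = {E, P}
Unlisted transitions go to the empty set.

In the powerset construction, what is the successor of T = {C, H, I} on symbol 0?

C on 0 → {A}.
H on 0 → {D}.
No 0-transition from I.
Union after reading 0: {A, D}.
Now take the ϵ-closure:
From A via ϵ: add G.
From D via ϵ: add E.
From E via ϵ: add C, H.
From G via ϵ: add J.
From C via ϵ: add I.
No new states can be added; the closed set is {A, C, D, E, G, H, I, J}.

{A, C, D, E, G, H, I, J}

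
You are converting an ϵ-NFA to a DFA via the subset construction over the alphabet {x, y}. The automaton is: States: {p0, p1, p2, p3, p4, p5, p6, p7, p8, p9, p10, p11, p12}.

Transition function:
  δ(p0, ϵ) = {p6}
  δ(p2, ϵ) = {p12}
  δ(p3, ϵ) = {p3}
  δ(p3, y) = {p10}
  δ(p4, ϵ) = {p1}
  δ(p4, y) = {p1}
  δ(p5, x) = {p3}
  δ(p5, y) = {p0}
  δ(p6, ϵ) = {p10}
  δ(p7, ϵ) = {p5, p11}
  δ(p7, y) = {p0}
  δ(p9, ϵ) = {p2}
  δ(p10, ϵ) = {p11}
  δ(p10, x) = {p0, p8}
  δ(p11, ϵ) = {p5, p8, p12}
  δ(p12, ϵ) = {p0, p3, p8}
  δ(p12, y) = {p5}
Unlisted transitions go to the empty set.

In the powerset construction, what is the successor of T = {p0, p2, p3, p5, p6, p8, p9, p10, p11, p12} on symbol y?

{p0, p3, p5, p6, p8, p10, p11, p12}

p3 on y → {p10}.
p5 on y → {p0}.
p12 on y → {p5}.
No y-transition from p0, p2, p6, p8, p9, p10, p11.
Union after reading y: {p0, p5, p10}.
Now take the ϵ-closure:
From p0 via ϵ: add p6.
From p10 via ϵ: add p11.
From p11 via ϵ: add p8, p12.
From p12 via ϵ: add p3.
No new states can be added; the closed set is {p0, p3, p5, p6, p8, p10, p11, p12}.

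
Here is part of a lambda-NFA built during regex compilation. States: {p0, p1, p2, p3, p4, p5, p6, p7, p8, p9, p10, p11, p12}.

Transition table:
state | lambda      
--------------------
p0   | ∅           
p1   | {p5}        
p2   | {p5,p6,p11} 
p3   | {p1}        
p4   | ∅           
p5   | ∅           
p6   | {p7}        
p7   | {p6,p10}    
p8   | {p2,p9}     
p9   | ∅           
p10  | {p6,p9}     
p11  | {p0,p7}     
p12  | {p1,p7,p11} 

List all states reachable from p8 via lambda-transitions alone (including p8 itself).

Start with {p8}.
From p8 via lambda: add p2, p9.
From p2 via lambda: add p5, p6, p11.
From p6 via lambda: add p7.
From p11 via lambda: add p0.
From p7 via lambda: add p10.
No new states can be added; the closed set is {p0, p2, p5, p6, p7, p8, p9, p10, p11}.

{p0, p2, p5, p6, p7, p8, p9, p10, p11}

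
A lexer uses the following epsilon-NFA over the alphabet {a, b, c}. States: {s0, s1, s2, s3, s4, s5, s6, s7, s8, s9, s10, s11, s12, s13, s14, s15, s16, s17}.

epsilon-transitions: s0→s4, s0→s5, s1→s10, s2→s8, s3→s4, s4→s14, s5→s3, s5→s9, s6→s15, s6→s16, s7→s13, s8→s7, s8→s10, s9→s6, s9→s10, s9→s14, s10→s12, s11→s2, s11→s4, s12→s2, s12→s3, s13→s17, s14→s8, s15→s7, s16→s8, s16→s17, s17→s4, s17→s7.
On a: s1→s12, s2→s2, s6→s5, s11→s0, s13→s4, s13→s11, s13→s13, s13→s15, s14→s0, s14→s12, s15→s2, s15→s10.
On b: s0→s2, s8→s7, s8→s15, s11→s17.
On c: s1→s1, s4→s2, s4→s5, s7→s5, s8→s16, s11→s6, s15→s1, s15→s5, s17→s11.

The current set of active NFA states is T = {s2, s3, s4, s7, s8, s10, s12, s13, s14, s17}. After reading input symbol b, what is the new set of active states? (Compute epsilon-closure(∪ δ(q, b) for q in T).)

s8 on b → {s7, s15}.
No b-transition from s2, s3, s4, s7, s10, s12, s13, s14, s17.
Union after reading b: {s7, s15}.
Now take the epsilon-closure:
From s7 via epsilon: add s13.
From s13 via epsilon: add s17.
From s17 via epsilon: add s4.
From s4 via epsilon: add s14.
From s14 via epsilon: add s8.
From s8 via epsilon: add s10.
From s10 via epsilon: add s12.
From s12 via epsilon: add s2, s3.
No new states can be added; the closed set is {s2, s3, s4, s7, s8, s10, s12, s13, s14, s15, s17}.

{s2, s3, s4, s7, s8, s10, s12, s13, s14, s15, s17}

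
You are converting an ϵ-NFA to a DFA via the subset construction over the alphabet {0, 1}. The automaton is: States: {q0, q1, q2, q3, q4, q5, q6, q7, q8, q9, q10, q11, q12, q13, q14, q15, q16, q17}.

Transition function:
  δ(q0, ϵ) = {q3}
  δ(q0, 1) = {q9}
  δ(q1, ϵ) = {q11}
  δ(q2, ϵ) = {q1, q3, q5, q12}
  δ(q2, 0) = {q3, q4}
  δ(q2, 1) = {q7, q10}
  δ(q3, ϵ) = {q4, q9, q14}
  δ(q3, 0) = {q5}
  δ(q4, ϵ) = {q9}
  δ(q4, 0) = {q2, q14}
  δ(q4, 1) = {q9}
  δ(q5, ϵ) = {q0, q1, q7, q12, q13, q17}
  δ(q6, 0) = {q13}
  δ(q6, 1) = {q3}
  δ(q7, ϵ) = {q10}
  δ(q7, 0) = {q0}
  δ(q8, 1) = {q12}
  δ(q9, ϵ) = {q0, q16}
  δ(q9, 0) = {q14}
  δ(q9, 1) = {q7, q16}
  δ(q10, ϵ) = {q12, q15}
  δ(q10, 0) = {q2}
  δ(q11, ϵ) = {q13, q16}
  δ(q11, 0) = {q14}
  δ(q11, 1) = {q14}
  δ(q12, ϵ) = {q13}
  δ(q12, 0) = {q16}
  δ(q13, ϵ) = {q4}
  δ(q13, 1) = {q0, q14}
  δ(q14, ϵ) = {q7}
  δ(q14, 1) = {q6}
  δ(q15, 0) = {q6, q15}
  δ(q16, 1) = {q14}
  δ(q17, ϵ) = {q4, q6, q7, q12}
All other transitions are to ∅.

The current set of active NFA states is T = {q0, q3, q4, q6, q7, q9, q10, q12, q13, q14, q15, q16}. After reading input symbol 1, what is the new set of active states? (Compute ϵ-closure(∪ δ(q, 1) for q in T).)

q0 on 1 → {q9}.
q4 on 1 → {q9}.
q6 on 1 → {q3}.
q9 on 1 → {q7, q16}.
q13 on 1 → {q0, q14}.
q14 on 1 → {q6}.
q16 on 1 → {q14}.
No 1-transition from q3, q7, q10, q12, q15.
Union after reading 1: {q0, q3, q6, q7, q9, q14, q16}.
Now take the ϵ-closure:
From q3 via ϵ: add q4.
From q7 via ϵ: add q10.
From q10 via ϵ: add q12, q15.
From q12 via ϵ: add q13.
No new states can be added; the closed set is {q0, q3, q4, q6, q7, q9, q10, q12, q13, q14, q15, q16}.

{q0, q3, q4, q6, q7, q9, q10, q12, q13, q14, q15, q16}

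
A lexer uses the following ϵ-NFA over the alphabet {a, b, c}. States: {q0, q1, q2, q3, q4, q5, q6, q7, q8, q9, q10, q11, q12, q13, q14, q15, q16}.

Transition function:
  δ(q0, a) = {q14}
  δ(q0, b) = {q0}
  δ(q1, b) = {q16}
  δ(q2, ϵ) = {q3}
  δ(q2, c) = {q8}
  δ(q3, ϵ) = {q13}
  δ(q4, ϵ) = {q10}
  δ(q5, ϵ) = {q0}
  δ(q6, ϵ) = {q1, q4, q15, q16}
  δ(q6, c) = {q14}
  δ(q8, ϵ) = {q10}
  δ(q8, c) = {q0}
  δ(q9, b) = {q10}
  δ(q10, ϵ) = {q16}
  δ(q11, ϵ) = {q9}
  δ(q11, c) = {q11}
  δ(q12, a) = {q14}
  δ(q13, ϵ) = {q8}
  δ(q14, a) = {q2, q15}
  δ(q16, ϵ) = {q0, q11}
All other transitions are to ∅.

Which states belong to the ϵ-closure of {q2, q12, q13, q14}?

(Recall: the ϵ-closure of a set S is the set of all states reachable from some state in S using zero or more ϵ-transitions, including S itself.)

{q0, q2, q3, q8, q9, q10, q11, q12, q13, q14, q16}

Start with {q2, q12, q13, q14}.
From q2 via ϵ: add q3.
From q13 via ϵ: add q8.
From q8 via ϵ: add q10.
From q10 via ϵ: add q16.
From q16 via ϵ: add q0, q11.
From q11 via ϵ: add q9.
No new states can be added; the closed set is {q0, q2, q3, q8, q9, q10, q11, q12, q13, q14, q16}.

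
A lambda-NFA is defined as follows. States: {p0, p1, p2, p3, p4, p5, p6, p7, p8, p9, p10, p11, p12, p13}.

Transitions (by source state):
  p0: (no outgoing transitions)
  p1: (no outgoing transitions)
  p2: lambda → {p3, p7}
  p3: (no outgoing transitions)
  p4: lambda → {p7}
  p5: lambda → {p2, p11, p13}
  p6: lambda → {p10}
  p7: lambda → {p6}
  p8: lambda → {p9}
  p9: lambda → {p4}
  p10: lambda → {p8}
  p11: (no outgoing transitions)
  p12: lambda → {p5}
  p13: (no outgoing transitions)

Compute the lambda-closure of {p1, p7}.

{p1, p4, p6, p7, p8, p9, p10}

Start with {p1, p7}.
From p7 via lambda: add p6.
From p6 via lambda: add p10.
From p10 via lambda: add p8.
From p8 via lambda: add p9.
From p9 via lambda: add p4.
No new states can be added; the closed set is {p1, p4, p6, p7, p8, p9, p10}.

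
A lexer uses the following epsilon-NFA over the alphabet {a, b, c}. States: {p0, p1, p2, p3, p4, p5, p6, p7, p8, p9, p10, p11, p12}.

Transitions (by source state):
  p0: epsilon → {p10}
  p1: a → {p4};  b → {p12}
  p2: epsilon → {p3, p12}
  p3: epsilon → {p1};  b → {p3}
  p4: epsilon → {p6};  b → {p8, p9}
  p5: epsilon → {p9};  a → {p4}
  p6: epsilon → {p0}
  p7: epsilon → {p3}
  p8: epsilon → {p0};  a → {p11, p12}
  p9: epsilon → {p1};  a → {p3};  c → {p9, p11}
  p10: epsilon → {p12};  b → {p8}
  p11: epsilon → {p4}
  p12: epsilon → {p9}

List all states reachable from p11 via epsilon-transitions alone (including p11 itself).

Start with {p11}.
From p11 via epsilon: add p4.
From p4 via epsilon: add p6.
From p6 via epsilon: add p0.
From p0 via epsilon: add p10.
From p10 via epsilon: add p12.
From p12 via epsilon: add p9.
From p9 via epsilon: add p1.
No new states can be added; the closed set is {p0, p1, p4, p6, p9, p10, p11, p12}.

{p0, p1, p4, p6, p9, p10, p11, p12}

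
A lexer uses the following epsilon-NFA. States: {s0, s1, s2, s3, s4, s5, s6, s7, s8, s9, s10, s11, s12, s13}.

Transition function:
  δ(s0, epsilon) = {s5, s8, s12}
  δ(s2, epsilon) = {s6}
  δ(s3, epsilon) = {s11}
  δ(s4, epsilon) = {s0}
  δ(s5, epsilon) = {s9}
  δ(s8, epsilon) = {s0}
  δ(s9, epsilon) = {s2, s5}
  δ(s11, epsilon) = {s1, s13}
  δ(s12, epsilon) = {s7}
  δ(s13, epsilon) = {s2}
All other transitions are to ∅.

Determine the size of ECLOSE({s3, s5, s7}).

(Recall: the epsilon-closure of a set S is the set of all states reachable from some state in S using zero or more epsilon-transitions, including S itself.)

Start with {s3, s5, s7}.
From s3 via epsilon: add s11.
From s5 via epsilon: add s9.
From s9 via epsilon: add s2.
From s11 via epsilon: add s1, s13.
From s2 via epsilon: add s6.
epsilon-closure = {s1, s2, s3, s5, s6, s7, s9, s11, s13}, which has 9 states.

9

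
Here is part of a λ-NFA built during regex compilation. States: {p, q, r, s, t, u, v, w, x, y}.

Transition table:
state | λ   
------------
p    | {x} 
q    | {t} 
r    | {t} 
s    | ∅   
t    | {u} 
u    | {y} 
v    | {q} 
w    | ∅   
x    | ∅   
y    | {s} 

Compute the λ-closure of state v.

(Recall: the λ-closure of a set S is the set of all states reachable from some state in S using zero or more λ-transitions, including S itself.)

Start with {v}.
From v via λ: add q.
From q via λ: add t.
From t via λ: add u.
From u via λ: add y.
From y via λ: add s.
No new states can be added; the closed set is {q, s, t, u, v, y}.

{q, s, t, u, v, y}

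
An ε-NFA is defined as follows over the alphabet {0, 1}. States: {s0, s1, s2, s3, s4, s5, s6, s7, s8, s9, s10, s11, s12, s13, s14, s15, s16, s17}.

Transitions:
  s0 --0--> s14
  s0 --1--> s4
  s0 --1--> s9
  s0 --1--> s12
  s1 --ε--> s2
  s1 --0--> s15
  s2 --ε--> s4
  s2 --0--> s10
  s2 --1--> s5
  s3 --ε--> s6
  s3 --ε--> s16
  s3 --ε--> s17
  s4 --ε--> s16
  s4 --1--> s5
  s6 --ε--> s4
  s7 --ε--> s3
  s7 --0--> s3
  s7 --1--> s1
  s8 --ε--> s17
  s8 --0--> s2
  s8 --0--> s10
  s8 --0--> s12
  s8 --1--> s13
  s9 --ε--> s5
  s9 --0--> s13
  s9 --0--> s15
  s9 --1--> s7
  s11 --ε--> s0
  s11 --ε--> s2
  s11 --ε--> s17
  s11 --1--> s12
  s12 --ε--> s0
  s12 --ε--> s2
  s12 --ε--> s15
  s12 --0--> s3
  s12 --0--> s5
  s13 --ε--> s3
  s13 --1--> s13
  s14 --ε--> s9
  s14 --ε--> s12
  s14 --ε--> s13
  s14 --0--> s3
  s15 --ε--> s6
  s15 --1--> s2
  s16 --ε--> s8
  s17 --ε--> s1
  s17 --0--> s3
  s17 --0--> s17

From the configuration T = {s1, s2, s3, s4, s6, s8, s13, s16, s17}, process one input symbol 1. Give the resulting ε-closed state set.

s2 on 1 → {s5}.
s4 on 1 → {s5}.
s8 on 1 → {s13}.
s13 on 1 → {s13}.
No 1-transition from s1, s3, s6, s16, s17.
Union after reading 1: {s5, s13}.
Now take the ε-closure:
From s13 via ε: add s3.
From s3 via ε: add s6, s16, s17.
From s6 via ε: add s4.
From s16 via ε: add s8.
From s17 via ε: add s1.
From s1 via ε: add s2.
No new states can be added; the closed set is {s1, s2, s3, s4, s5, s6, s8, s13, s16, s17}.

{s1, s2, s3, s4, s5, s6, s8, s13, s16, s17}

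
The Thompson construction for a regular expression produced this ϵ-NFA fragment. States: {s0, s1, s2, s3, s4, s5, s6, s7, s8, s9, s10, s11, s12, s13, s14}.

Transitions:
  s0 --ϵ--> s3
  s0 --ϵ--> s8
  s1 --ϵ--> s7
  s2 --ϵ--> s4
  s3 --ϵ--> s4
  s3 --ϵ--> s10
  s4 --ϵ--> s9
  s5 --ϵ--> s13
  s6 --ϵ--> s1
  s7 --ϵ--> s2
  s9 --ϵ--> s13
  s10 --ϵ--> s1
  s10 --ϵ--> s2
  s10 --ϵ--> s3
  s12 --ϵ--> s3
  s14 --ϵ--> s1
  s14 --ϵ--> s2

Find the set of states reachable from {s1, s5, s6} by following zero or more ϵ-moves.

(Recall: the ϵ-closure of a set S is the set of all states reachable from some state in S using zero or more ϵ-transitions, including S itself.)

Start with {s1, s5, s6}.
From s1 via ϵ: add s7.
From s5 via ϵ: add s13.
From s7 via ϵ: add s2.
From s2 via ϵ: add s4.
From s4 via ϵ: add s9.
No new states can be added; the closed set is {s1, s2, s4, s5, s6, s7, s9, s13}.

{s1, s2, s4, s5, s6, s7, s9, s13}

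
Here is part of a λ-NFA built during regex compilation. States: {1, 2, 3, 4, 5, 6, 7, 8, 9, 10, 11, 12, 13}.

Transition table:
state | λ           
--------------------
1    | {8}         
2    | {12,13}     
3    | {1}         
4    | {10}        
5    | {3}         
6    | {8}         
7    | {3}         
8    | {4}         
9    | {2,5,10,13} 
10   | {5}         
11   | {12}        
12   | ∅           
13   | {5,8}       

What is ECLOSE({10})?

{1, 3, 4, 5, 8, 10}

Start with {10}.
From 10 via λ: add 5.
From 5 via λ: add 3.
From 3 via λ: add 1.
From 1 via λ: add 8.
From 8 via λ: add 4.
No new states can be added; the closed set is {1, 3, 4, 5, 8, 10}.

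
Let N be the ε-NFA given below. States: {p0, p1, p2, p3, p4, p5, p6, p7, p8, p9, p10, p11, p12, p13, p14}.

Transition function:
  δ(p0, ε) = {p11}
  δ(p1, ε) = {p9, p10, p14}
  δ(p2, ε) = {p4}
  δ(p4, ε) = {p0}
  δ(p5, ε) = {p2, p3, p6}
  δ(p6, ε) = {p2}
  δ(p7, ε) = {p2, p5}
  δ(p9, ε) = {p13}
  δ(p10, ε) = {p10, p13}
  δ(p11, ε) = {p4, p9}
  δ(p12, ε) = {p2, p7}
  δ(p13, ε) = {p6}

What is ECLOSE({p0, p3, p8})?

Start with {p0, p3, p8}.
From p0 via ε: add p11.
From p11 via ε: add p4, p9.
From p9 via ε: add p13.
From p13 via ε: add p6.
From p6 via ε: add p2.
No new states can be added; the closed set is {p0, p2, p3, p4, p6, p8, p9, p11, p13}.

{p0, p2, p3, p4, p6, p8, p9, p11, p13}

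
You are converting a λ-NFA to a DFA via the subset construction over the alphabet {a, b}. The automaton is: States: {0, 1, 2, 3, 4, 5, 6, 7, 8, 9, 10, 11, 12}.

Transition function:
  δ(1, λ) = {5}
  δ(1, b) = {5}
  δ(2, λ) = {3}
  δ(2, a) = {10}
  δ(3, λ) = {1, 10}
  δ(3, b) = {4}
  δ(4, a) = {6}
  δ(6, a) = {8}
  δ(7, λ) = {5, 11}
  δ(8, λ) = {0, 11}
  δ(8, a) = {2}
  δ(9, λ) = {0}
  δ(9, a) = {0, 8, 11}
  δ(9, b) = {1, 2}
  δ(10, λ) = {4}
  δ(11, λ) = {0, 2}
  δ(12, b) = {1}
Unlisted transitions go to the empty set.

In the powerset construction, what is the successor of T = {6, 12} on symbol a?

6 on a → {8}.
No a-transition from 12.
Union after reading a: {8}.
Now take the λ-closure:
From 8 via λ: add 0, 11.
From 11 via λ: add 2.
From 2 via λ: add 3.
From 3 via λ: add 1, 10.
From 1 via λ: add 5.
From 10 via λ: add 4.
No new states can be added; the closed set is {0, 1, 2, 3, 4, 5, 8, 10, 11}.

{0, 1, 2, 3, 4, 5, 8, 10, 11}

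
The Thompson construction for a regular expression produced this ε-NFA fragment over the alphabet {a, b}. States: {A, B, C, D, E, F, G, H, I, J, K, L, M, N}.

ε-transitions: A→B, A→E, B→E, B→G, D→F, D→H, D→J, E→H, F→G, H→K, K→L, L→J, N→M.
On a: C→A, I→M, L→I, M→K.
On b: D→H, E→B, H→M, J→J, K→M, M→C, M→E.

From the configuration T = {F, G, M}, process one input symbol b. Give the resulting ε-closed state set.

{C, E, H, J, K, L}

M on b → {C, E}.
No b-transition from F, G.
Union after reading b: {C, E}.
Now take the ε-closure:
From E via ε: add H.
From H via ε: add K.
From K via ε: add L.
From L via ε: add J.
No new states can be added; the closed set is {C, E, H, J, K, L}.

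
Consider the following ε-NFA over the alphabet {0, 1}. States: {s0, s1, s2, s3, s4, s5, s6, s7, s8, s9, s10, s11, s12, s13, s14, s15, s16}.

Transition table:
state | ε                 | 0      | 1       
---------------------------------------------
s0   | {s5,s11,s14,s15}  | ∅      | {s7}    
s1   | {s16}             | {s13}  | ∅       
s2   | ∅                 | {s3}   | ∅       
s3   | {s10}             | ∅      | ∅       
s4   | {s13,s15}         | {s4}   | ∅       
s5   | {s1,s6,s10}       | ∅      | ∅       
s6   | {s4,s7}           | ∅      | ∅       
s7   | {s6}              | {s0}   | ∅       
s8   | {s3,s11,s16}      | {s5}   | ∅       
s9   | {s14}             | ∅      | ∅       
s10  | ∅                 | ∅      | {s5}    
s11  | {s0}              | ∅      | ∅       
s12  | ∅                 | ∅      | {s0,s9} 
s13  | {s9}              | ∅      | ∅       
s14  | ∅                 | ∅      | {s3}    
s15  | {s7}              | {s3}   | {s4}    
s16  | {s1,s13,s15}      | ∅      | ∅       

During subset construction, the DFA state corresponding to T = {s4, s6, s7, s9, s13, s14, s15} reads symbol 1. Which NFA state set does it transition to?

{s3, s4, s6, s7, s9, s10, s13, s14, s15}

s14 on 1 → {s3}.
s15 on 1 → {s4}.
No 1-transition from s4, s6, s7, s9, s13.
Union after reading 1: {s3, s4}.
Now take the ε-closure:
From s3 via ε: add s10.
From s4 via ε: add s13, s15.
From s13 via ε: add s9.
From s15 via ε: add s7.
From s7 via ε: add s6.
From s9 via ε: add s14.
No new states can be added; the closed set is {s3, s4, s6, s7, s9, s10, s13, s14, s15}.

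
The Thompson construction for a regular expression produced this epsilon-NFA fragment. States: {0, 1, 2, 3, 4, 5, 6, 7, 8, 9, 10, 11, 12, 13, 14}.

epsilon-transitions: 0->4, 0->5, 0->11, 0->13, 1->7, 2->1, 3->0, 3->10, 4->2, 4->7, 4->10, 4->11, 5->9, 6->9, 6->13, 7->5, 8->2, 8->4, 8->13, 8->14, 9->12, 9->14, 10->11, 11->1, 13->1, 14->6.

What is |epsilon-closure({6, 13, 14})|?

Start with {6, 13, 14}.
From 6 via epsilon: add 9.
From 13 via epsilon: add 1.
From 1 via epsilon: add 7.
From 9 via epsilon: add 12.
From 7 via epsilon: add 5.
epsilon-closure = {1, 5, 6, 7, 9, 12, 13, 14}, which has 8 states.

8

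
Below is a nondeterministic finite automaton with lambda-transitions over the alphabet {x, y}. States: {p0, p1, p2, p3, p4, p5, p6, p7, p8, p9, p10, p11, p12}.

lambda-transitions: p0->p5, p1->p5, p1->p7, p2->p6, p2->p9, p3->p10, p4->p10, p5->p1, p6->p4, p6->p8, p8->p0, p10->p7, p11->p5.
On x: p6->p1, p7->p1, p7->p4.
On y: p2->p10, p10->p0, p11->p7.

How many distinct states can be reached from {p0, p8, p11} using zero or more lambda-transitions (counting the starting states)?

Start with {p0, p8, p11}.
From p0 via lambda: add p5.
From p5 via lambda: add p1.
From p1 via lambda: add p7.
lambda-closure = {p0, p1, p5, p7, p8, p11}, which has 6 states.

6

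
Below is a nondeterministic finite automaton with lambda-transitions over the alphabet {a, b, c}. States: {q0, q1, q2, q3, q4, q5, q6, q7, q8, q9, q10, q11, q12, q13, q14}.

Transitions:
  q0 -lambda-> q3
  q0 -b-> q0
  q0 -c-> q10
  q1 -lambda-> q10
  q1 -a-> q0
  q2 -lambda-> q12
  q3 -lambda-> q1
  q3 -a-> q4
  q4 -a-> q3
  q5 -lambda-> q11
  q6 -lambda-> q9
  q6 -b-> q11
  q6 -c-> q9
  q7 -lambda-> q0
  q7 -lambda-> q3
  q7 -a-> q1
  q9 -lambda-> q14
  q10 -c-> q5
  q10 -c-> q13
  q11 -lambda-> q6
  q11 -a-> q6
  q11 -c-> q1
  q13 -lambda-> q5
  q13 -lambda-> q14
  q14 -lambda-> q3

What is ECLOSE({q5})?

Start with {q5}.
From q5 via lambda: add q11.
From q11 via lambda: add q6.
From q6 via lambda: add q9.
From q9 via lambda: add q14.
From q14 via lambda: add q3.
From q3 via lambda: add q1.
From q1 via lambda: add q10.
No new states can be added; the closed set is {q1, q3, q5, q6, q9, q10, q11, q14}.

{q1, q3, q5, q6, q9, q10, q11, q14}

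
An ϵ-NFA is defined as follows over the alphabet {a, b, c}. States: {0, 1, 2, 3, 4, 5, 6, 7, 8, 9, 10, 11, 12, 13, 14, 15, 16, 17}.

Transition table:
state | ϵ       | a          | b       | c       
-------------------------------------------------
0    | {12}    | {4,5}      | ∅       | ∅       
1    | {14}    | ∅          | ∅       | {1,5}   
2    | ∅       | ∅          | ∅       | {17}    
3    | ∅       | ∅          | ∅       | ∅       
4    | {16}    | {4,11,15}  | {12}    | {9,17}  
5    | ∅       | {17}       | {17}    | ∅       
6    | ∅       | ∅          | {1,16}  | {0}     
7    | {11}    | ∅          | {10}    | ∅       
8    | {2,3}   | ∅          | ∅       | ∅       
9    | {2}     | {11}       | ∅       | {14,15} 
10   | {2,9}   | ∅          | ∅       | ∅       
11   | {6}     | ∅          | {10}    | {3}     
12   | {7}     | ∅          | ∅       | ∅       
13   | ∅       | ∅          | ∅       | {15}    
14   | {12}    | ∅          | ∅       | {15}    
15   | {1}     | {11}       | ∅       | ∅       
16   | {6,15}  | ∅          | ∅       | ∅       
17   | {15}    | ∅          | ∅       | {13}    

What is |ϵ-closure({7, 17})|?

Start with {7, 17}.
From 7 via ϵ: add 11.
From 17 via ϵ: add 15.
From 11 via ϵ: add 6.
From 15 via ϵ: add 1.
From 1 via ϵ: add 14.
From 14 via ϵ: add 12.
ϵ-closure = {1, 6, 7, 11, 12, 14, 15, 17}, which has 8 states.

8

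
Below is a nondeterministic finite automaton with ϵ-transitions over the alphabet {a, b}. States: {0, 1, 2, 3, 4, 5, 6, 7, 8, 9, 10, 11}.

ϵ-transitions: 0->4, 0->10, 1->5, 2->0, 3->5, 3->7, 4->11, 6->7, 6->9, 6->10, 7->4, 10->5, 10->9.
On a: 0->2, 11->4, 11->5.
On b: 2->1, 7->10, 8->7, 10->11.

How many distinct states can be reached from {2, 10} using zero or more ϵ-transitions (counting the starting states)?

Start with {2, 10}.
From 2 via ϵ: add 0.
From 10 via ϵ: add 5, 9.
From 0 via ϵ: add 4.
From 4 via ϵ: add 11.
ϵ-closure = {0, 2, 4, 5, 9, 10, 11}, which has 7 states.

7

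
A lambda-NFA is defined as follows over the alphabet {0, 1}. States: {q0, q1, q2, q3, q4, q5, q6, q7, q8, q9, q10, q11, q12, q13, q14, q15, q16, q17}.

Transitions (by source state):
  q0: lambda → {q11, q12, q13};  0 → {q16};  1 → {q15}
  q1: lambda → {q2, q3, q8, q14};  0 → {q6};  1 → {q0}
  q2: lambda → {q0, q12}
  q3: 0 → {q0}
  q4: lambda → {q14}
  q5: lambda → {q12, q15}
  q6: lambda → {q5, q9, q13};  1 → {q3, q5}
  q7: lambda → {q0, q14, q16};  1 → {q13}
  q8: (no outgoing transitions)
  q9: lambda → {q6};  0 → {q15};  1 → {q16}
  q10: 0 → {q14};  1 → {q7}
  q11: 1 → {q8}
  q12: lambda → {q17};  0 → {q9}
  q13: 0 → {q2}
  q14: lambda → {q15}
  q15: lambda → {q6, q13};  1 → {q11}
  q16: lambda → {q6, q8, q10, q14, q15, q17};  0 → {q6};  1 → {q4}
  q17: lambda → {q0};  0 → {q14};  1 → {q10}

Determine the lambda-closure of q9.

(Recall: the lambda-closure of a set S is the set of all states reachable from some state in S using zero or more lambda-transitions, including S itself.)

Start with {q9}.
From q9 via lambda: add q6.
From q6 via lambda: add q5, q13.
From q5 via lambda: add q12, q15.
From q12 via lambda: add q17.
From q17 via lambda: add q0.
From q0 via lambda: add q11.
No new states can be added; the closed set is {q0, q5, q6, q9, q11, q12, q13, q15, q17}.

{q0, q5, q6, q9, q11, q12, q13, q15, q17}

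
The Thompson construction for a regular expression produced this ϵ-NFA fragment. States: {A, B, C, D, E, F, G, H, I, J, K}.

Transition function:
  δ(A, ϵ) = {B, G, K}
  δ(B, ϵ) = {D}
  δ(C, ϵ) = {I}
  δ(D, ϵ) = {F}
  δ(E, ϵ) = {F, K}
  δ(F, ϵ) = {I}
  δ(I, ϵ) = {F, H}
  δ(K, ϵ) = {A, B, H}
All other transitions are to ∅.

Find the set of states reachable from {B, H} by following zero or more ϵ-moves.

{B, D, F, H, I}

Start with {B, H}.
From B via ϵ: add D.
From D via ϵ: add F.
From F via ϵ: add I.
No new states can be added; the closed set is {B, D, F, H, I}.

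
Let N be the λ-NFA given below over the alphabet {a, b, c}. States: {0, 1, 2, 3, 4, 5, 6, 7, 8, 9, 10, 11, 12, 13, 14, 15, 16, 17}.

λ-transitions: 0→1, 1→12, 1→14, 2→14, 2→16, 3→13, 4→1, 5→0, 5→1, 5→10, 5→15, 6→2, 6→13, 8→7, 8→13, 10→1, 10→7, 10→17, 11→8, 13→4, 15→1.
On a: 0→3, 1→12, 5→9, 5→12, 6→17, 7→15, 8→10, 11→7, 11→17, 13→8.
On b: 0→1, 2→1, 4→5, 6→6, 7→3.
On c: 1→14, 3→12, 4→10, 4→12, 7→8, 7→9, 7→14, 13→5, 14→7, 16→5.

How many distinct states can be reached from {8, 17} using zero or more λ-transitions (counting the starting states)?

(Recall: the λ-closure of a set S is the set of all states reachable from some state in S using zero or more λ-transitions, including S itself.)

Start with {8, 17}.
From 8 via λ: add 7, 13.
From 13 via λ: add 4.
From 4 via λ: add 1.
From 1 via λ: add 12, 14.
λ-closure = {1, 4, 7, 8, 12, 13, 14, 17}, which has 8 states.

8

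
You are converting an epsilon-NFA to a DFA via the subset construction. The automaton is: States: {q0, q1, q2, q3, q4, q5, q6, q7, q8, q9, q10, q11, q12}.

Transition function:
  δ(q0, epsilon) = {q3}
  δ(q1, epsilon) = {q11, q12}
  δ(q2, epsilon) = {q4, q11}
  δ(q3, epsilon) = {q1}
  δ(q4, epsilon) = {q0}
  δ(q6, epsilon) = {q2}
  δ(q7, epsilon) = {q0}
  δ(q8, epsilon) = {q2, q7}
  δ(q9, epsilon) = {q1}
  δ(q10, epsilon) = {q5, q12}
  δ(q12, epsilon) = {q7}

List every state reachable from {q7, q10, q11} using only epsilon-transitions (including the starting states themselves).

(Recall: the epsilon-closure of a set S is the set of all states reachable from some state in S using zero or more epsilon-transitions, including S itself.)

{q0, q1, q3, q5, q7, q10, q11, q12}

Start with {q7, q10, q11}.
From q7 via epsilon: add q0.
From q10 via epsilon: add q5, q12.
From q0 via epsilon: add q3.
From q3 via epsilon: add q1.
No new states can be added; the closed set is {q0, q1, q3, q5, q7, q10, q11, q12}.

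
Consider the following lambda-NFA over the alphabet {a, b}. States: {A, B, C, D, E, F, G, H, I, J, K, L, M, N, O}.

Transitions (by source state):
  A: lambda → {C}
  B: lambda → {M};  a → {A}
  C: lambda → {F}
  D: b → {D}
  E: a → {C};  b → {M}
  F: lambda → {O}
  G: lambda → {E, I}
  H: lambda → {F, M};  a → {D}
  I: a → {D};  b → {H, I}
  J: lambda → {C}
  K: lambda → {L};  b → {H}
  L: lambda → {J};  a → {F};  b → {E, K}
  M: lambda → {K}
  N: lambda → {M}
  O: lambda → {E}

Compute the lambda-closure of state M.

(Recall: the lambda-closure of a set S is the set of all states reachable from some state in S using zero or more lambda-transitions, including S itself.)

Start with {M}.
From M via lambda: add K.
From K via lambda: add L.
From L via lambda: add J.
From J via lambda: add C.
From C via lambda: add F.
From F via lambda: add O.
From O via lambda: add E.
No new states can be added; the closed set is {C, E, F, J, K, L, M, O}.

{C, E, F, J, K, L, M, O}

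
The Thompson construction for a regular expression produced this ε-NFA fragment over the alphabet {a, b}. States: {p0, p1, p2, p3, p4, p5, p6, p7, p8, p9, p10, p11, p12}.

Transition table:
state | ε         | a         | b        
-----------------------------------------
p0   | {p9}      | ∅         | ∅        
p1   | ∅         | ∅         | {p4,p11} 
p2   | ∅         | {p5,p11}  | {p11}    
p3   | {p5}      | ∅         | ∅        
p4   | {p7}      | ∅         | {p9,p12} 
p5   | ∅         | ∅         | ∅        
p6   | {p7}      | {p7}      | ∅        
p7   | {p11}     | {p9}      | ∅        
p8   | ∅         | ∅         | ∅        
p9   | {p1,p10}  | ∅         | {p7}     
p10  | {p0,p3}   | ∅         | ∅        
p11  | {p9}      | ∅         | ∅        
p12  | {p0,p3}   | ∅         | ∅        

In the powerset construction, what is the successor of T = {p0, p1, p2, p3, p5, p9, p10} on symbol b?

p1 on b → {p4, p11}.
p2 on b → {p11}.
p9 on b → {p7}.
No b-transition from p0, p3, p5, p10.
Union after reading b: {p4, p7, p11}.
Now take the ε-closure:
From p11 via ε: add p9.
From p9 via ε: add p1, p10.
From p10 via ε: add p0, p3.
From p3 via ε: add p5.
No new states can be added; the closed set is {p0, p1, p3, p4, p5, p7, p9, p10, p11}.

{p0, p1, p3, p4, p5, p7, p9, p10, p11}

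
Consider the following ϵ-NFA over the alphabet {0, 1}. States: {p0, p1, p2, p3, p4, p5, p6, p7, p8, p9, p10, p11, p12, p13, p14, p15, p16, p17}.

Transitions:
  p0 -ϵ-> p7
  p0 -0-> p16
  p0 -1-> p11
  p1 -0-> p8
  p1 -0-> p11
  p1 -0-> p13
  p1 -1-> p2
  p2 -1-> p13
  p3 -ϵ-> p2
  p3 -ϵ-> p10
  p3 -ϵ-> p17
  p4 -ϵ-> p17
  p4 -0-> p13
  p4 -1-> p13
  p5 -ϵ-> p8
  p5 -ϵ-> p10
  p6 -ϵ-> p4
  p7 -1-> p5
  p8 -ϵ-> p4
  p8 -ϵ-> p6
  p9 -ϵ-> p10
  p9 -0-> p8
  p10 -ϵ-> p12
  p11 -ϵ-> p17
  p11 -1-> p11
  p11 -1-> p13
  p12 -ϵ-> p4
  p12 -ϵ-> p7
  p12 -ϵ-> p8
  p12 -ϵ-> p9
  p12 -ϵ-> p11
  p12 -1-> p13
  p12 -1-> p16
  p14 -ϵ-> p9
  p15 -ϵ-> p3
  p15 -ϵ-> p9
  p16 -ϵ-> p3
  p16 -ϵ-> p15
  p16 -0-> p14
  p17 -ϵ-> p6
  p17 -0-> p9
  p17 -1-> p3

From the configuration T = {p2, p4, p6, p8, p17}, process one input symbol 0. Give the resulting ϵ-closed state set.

{p4, p6, p7, p8, p9, p10, p11, p12, p13, p17}

p4 on 0 → {p13}.
p17 on 0 → {p9}.
No 0-transition from p2, p6, p8.
Union after reading 0: {p9, p13}.
Now take the ϵ-closure:
From p9 via ϵ: add p10.
From p10 via ϵ: add p12.
From p12 via ϵ: add p4, p7, p8, p11.
From p4 via ϵ: add p17.
From p8 via ϵ: add p6.
No new states can be added; the closed set is {p4, p6, p7, p8, p9, p10, p11, p12, p13, p17}.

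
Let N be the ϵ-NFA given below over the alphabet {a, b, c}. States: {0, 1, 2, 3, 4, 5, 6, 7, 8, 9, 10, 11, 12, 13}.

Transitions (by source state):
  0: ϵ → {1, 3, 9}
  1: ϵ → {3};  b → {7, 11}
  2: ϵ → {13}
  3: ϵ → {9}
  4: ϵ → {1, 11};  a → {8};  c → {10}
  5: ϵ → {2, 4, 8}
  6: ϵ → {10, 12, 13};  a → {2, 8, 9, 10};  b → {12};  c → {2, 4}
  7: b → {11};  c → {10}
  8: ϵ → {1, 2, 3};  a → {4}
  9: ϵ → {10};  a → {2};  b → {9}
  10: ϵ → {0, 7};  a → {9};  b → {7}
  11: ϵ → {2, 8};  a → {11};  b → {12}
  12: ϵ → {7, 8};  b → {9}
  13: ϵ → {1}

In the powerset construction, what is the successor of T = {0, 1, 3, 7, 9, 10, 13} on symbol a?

9 on a → {2}.
10 on a → {9}.
No a-transition from 0, 1, 3, 7, 13.
Union after reading a: {2, 9}.
Now take the ϵ-closure:
From 2 via ϵ: add 13.
From 9 via ϵ: add 10.
From 10 via ϵ: add 0, 7.
From 13 via ϵ: add 1.
From 0 via ϵ: add 3.
No new states can be added; the closed set is {0, 1, 2, 3, 7, 9, 10, 13}.

{0, 1, 2, 3, 7, 9, 10, 13}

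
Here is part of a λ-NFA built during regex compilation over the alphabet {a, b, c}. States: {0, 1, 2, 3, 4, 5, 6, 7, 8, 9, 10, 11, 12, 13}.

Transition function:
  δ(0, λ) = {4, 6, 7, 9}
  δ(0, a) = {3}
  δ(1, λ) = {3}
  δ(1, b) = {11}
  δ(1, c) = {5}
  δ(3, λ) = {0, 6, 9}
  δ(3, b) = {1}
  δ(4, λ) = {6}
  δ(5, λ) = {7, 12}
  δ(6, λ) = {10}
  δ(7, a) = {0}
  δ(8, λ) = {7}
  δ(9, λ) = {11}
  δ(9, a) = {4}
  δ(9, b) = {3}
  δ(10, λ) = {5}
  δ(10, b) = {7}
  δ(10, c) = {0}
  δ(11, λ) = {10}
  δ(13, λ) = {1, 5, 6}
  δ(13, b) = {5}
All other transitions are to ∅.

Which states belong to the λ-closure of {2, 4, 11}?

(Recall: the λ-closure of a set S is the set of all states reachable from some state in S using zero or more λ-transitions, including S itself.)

Start with {2, 4, 11}.
From 4 via λ: add 6.
From 11 via λ: add 10.
From 10 via λ: add 5.
From 5 via λ: add 7, 12.
No new states can be added; the closed set is {2, 4, 5, 6, 7, 10, 11, 12}.

{2, 4, 5, 6, 7, 10, 11, 12}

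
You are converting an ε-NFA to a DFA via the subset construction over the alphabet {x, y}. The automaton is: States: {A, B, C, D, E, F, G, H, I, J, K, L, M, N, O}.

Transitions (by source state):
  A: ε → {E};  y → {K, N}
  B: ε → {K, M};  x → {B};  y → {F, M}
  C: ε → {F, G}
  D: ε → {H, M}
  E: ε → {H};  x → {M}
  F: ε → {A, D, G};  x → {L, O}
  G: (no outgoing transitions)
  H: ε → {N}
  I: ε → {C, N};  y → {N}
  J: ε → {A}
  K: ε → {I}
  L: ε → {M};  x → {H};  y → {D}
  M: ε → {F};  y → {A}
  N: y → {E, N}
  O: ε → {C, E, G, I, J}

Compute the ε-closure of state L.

Start with {L}.
From L via ε: add M.
From M via ε: add F.
From F via ε: add A, D, G.
From A via ε: add E.
From D via ε: add H.
From H via ε: add N.
No new states can be added; the closed set is {A, D, E, F, G, H, L, M, N}.

{A, D, E, F, G, H, L, M, N}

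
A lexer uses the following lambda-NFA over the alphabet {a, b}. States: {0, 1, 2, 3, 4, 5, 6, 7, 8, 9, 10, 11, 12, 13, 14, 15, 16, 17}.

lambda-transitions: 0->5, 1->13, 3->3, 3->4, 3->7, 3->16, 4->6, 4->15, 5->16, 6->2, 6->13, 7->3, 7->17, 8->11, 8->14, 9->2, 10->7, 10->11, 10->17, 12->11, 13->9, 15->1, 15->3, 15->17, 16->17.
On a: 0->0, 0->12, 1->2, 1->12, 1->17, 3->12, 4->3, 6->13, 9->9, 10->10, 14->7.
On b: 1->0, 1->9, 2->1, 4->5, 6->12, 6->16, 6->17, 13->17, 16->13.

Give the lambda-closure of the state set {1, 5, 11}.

{1, 2, 5, 9, 11, 13, 16, 17}

Start with {1, 5, 11}.
From 1 via lambda: add 13.
From 5 via lambda: add 16.
From 13 via lambda: add 9.
From 16 via lambda: add 17.
From 9 via lambda: add 2.
No new states can be added; the closed set is {1, 2, 5, 9, 11, 13, 16, 17}.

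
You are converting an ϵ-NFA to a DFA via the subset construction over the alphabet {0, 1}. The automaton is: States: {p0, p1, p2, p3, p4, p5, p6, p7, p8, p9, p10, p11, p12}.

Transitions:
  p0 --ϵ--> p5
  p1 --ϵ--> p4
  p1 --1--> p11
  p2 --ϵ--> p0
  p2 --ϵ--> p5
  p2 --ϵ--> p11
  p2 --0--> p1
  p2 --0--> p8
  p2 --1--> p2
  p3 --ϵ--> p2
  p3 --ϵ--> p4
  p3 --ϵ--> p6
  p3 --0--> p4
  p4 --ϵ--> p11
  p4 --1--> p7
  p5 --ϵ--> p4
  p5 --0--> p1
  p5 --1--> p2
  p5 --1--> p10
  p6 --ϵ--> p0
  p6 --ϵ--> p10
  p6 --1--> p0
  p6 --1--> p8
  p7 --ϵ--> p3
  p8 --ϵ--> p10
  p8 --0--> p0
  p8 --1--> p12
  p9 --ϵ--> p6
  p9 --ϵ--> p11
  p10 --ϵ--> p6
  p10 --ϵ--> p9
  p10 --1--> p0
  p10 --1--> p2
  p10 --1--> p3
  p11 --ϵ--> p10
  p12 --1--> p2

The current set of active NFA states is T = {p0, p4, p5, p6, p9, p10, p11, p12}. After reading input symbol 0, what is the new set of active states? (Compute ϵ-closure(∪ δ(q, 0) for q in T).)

{p0, p1, p4, p5, p6, p9, p10, p11}

p5 on 0 → {p1}.
No 0-transition from p0, p4, p6, p9, p10, p11, p12.
Union after reading 0: {p1}.
Now take the ϵ-closure:
From p1 via ϵ: add p4.
From p4 via ϵ: add p11.
From p11 via ϵ: add p10.
From p10 via ϵ: add p6, p9.
From p6 via ϵ: add p0.
From p0 via ϵ: add p5.
No new states can be added; the closed set is {p0, p1, p4, p5, p6, p9, p10, p11}.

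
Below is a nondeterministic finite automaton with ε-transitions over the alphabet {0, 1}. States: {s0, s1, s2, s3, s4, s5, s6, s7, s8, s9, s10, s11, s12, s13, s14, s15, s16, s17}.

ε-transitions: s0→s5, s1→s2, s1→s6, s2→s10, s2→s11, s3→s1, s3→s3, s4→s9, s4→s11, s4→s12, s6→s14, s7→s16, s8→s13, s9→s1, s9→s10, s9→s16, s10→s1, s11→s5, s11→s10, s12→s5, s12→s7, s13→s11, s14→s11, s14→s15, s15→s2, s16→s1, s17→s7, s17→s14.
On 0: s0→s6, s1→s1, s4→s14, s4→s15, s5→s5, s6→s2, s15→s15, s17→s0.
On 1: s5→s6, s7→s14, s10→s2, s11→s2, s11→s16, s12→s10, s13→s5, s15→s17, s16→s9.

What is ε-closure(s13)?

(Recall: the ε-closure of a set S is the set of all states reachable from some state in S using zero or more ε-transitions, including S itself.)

{s1, s2, s5, s6, s10, s11, s13, s14, s15}

Start with {s13}.
From s13 via ε: add s11.
From s11 via ε: add s5, s10.
From s10 via ε: add s1.
From s1 via ε: add s2, s6.
From s6 via ε: add s14.
From s14 via ε: add s15.
No new states can be added; the closed set is {s1, s2, s5, s6, s10, s11, s13, s14, s15}.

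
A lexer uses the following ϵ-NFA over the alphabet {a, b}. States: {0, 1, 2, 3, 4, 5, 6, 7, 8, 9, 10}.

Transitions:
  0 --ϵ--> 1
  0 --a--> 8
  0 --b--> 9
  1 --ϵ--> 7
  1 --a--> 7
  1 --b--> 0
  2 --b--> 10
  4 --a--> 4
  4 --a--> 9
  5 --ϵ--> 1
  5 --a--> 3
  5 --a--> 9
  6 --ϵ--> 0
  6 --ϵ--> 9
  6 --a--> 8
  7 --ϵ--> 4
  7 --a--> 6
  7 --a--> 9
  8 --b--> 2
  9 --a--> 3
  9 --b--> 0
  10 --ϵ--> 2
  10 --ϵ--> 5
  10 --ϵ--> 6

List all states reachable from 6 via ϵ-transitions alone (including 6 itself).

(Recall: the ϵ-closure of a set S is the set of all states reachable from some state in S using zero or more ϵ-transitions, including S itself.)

{0, 1, 4, 6, 7, 9}

Start with {6}.
From 6 via ϵ: add 0, 9.
From 0 via ϵ: add 1.
From 1 via ϵ: add 7.
From 7 via ϵ: add 4.
No new states can be added; the closed set is {0, 1, 4, 6, 7, 9}.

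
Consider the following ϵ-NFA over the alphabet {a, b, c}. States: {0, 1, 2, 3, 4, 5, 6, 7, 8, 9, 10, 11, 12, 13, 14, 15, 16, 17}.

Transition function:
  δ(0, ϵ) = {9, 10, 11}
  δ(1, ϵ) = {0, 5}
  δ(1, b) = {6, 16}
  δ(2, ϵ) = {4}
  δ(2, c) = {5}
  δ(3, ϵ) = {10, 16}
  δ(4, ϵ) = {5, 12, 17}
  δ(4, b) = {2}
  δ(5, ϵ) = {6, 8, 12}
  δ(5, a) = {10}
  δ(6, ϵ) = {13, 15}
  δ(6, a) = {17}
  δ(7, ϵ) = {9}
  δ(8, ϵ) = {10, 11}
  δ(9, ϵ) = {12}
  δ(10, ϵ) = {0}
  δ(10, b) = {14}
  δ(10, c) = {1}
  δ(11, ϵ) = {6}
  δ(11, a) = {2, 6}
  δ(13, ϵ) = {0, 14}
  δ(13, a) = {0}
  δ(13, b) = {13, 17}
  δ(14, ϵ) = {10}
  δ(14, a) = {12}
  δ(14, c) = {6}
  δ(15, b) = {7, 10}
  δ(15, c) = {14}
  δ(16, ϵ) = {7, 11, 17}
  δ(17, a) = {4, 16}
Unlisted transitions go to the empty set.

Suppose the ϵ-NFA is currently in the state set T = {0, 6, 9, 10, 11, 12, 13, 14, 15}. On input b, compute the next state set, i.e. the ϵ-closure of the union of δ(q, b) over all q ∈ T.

{0, 6, 7, 9, 10, 11, 12, 13, 14, 15, 17}

10 on b → {14}.
13 on b → {13, 17}.
15 on b → {7, 10}.
No b-transition from 0, 6, 9, 11, 12, 14.
Union after reading b: {7, 10, 13, 14, 17}.
Now take the ϵ-closure:
From 7 via ϵ: add 9.
From 10 via ϵ: add 0.
From 0 via ϵ: add 11.
From 9 via ϵ: add 12.
From 11 via ϵ: add 6.
From 6 via ϵ: add 15.
No new states can be added; the closed set is {0, 6, 7, 9, 10, 11, 12, 13, 14, 15, 17}.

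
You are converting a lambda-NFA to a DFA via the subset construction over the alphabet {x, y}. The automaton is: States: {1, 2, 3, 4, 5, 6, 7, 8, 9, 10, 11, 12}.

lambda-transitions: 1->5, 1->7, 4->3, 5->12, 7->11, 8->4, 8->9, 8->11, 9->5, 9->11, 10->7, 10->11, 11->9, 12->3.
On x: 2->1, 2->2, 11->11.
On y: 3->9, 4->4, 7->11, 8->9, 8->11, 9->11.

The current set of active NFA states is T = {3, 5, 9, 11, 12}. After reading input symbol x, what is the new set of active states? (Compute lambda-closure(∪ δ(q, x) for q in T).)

{3, 5, 9, 11, 12}

11 on x → {11}.
No x-transition from 3, 5, 9, 12.
Union after reading x: {11}.
Now take the lambda-closure:
From 11 via lambda: add 9.
From 9 via lambda: add 5.
From 5 via lambda: add 12.
From 12 via lambda: add 3.
No new states can be added; the closed set is {3, 5, 9, 11, 12}.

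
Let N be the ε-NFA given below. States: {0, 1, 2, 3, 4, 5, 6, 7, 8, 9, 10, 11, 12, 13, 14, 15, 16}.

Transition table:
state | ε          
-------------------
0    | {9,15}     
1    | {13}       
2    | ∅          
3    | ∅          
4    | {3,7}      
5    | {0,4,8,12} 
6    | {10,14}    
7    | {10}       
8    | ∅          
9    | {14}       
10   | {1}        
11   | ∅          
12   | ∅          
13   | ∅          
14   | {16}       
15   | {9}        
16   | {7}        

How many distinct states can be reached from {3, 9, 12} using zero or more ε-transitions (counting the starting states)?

Start with {3, 9, 12}.
From 9 via ε: add 14.
From 14 via ε: add 16.
From 16 via ε: add 7.
From 7 via ε: add 10.
From 10 via ε: add 1.
From 1 via ε: add 13.
ε-closure = {1, 3, 7, 9, 10, 12, 13, 14, 16}, which has 9 states.

9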